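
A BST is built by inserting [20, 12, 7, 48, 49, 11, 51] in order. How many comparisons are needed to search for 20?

Search path for 20: 20
Found: True
Comparisons: 1


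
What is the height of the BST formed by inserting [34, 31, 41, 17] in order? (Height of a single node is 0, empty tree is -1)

Insertion order: [34, 31, 41, 17]
Tree (level-order array): [34, 31, 41, 17]
Compute height bottom-up (empty subtree = -1):
  height(17) = 1 + max(-1, -1) = 0
  height(31) = 1 + max(0, -1) = 1
  height(41) = 1 + max(-1, -1) = 0
  height(34) = 1 + max(1, 0) = 2
Height = 2


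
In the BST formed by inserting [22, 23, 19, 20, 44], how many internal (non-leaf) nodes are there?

Tree built from: [22, 23, 19, 20, 44]
Tree (level-order array): [22, 19, 23, None, 20, None, 44]
Rule: An internal node has at least one child.
Per-node child counts:
  node 22: 2 child(ren)
  node 19: 1 child(ren)
  node 20: 0 child(ren)
  node 23: 1 child(ren)
  node 44: 0 child(ren)
Matching nodes: [22, 19, 23]
Count of internal (non-leaf) nodes: 3


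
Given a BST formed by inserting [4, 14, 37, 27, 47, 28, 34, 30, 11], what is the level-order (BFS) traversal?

Tree insertion order: [4, 14, 37, 27, 47, 28, 34, 30, 11]
Tree (level-order array): [4, None, 14, 11, 37, None, None, 27, 47, None, 28, None, None, None, 34, 30]
BFS from the root, enqueuing left then right child of each popped node:
  queue [4] -> pop 4, enqueue [14], visited so far: [4]
  queue [14] -> pop 14, enqueue [11, 37], visited so far: [4, 14]
  queue [11, 37] -> pop 11, enqueue [none], visited so far: [4, 14, 11]
  queue [37] -> pop 37, enqueue [27, 47], visited so far: [4, 14, 11, 37]
  queue [27, 47] -> pop 27, enqueue [28], visited so far: [4, 14, 11, 37, 27]
  queue [47, 28] -> pop 47, enqueue [none], visited so far: [4, 14, 11, 37, 27, 47]
  queue [28] -> pop 28, enqueue [34], visited so far: [4, 14, 11, 37, 27, 47, 28]
  queue [34] -> pop 34, enqueue [30], visited so far: [4, 14, 11, 37, 27, 47, 28, 34]
  queue [30] -> pop 30, enqueue [none], visited so far: [4, 14, 11, 37, 27, 47, 28, 34, 30]
Result: [4, 14, 11, 37, 27, 47, 28, 34, 30]


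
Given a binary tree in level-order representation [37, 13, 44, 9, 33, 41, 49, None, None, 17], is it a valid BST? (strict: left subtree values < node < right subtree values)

Level-order array: [37, 13, 44, 9, 33, 41, 49, None, None, 17]
Validate using subtree bounds (lo, hi): at each node, require lo < value < hi,
then recurse left with hi=value and right with lo=value.
Preorder trace (stopping at first violation):
  at node 37 with bounds (-inf, +inf): OK
  at node 13 with bounds (-inf, 37): OK
  at node 9 with bounds (-inf, 13): OK
  at node 33 with bounds (13, 37): OK
  at node 17 with bounds (13, 33): OK
  at node 44 with bounds (37, +inf): OK
  at node 41 with bounds (37, 44): OK
  at node 49 with bounds (44, +inf): OK
No violation found at any node.
Result: Valid BST


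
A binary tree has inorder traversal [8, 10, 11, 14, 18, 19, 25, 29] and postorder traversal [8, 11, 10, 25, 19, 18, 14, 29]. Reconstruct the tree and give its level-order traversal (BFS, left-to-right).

Inorder:   [8, 10, 11, 14, 18, 19, 25, 29]
Postorder: [8, 11, 10, 25, 19, 18, 14, 29]
Algorithm: postorder visits root last, so walk postorder right-to-left;
each value is the root of the current inorder slice — split it at that
value, recurse on the right subtree first, then the left.
Recursive splits:
  root=29; inorder splits into left=[8, 10, 11, 14, 18, 19, 25], right=[]
  root=14; inorder splits into left=[8, 10, 11], right=[18, 19, 25]
  root=18; inorder splits into left=[], right=[19, 25]
  root=19; inorder splits into left=[], right=[25]
  root=25; inorder splits into left=[], right=[]
  root=10; inorder splits into left=[8], right=[11]
  root=11; inorder splits into left=[], right=[]
  root=8; inorder splits into left=[], right=[]
Reconstructed level-order: [29, 14, 10, 18, 8, 11, 19, 25]


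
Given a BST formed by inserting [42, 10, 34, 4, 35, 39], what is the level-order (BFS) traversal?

Tree insertion order: [42, 10, 34, 4, 35, 39]
Tree (level-order array): [42, 10, None, 4, 34, None, None, None, 35, None, 39]
BFS from the root, enqueuing left then right child of each popped node:
  queue [42] -> pop 42, enqueue [10], visited so far: [42]
  queue [10] -> pop 10, enqueue [4, 34], visited so far: [42, 10]
  queue [4, 34] -> pop 4, enqueue [none], visited so far: [42, 10, 4]
  queue [34] -> pop 34, enqueue [35], visited so far: [42, 10, 4, 34]
  queue [35] -> pop 35, enqueue [39], visited so far: [42, 10, 4, 34, 35]
  queue [39] -> pop 39, enqueue [none], visited so far: [42, 10, 4, 34, 35, 39]
Result: [42, 10, 4, 34, 35, 39]


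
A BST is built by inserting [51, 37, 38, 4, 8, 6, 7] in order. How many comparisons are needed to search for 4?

Search path for 4: 51 -> 37 -> 4
Found: True
Comparisons: 3


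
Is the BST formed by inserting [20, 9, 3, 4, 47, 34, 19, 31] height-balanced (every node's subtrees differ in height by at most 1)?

Tree (level-order array): [20, 9, 47, 3, 19, 34, None, None, 4, None, None, 31]
Definition: a tree is height-balanced if, at every node, |h(left) - h(right)| <= 1 (empty subtree has height -1).
Bottom-up per-node check:
  node 4: h_left=-1, h_right=-1, diff=0 [OK], height=0
  node 3: h_left=-1, h_right=0, diff=1 [OK], height=1
  node 19: h_left=-1, h_right=-1, diff=0 [OK], height=0
  node 9: h_left=1, h_right=0, diff=1 [OK], height=2
  node 31: h_left=-1, h_right=-1, diff=0 [OK], height=0
  node 34: h_left=0, h_right=-1, diff=1 [OK], height=1
  node 47: h_left=1, h_right=-1, diff=2 [FAIL (|1--1|=2 > 1)], height=2
  node 20: h_left=2, h_right=2, diff=0 [OK], height=3
Node 47 violates the condition: |1 - -1| = 2 > 1.
Result: Not balanced


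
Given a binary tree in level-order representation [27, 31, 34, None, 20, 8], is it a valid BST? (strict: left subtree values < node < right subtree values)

Level-order array: [27, 31, 34, None, 20, 8]
Validate using subtree bounds (lo, hi): at each node, require lo < value < hi,
then recurse left with hi=value and right with lo=value.
Preorder trace (stopping at first violation):
  at node 27 with bounds (-inf, +inf): OK
  at node 31 with bounds (-inf, 27): VIOLATION
Node 31 violates its bound: not (-inf < 31 < 27).
Result: Not a valid BST


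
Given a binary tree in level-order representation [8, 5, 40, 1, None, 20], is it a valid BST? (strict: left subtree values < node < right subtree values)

Level-order array: [8, 5, 40, 1, None, 20]
Validate using subtree bounds (lo, hi): at each node, require lo < value < hi,
then recurse left with hi=value and right with lo=value.
Preorder trace (stopping at first violation):
  at node 8 with bounds (-inf, +inf): OK
  at node 5 with bounds (-inf, 8): OK
  at node 1 with bounds (-inf, 5): OK
  at node 40 with bounds (8, +inf): OK
  at node 20 with bounds (8, 40): OK
No violation found at any node.
Result: Valid BST


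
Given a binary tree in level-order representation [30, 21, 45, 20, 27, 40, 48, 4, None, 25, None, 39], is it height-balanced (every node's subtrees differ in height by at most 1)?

Tree (level-order array): [30, 21, 45, 20, 27, 40, 48, 4, None, 25, None, 39]
Definition: a tree is height-balanced if, at every node, |h(left) - h(right)| <= 1 (empty subtree has height -1).
Bottom-up per-node check:
  node 4: h_left=-1, h_right=-1, diff=0 [OK], height=0
  node 20: h_left=0, h_right=-1, diff=1 [OK], height=1
  node 25: h_left=-1, h_right=-1, diff=0 [OK], height=0
  node 27: h_left=0, h_right=-1, diff=1 [OK], height=1
  node 21: h_left=1, h_right=1, diff=0 [OK], height=2
  node 39: h_left=-1, h_right=-1, diff=0 [OK], height=0
  node 40: h_left=0, h_right=-1, diff=1 [OK], height=1
  node 48: h_left=-1, h_right=-1, diff=0 [OK], height=0
  node 45: h_left=1, h_right=0, diff=1 [OK], height=2
  node 30: h_left=2, h_right=2, diff=0 [OK], height=3
All nodes satisfy the balance condition.
Result: Balanced


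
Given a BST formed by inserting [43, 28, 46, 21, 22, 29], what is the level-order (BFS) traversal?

Tree insertion order: [43, 28, 46, 21, 22, 29]
Tree (level-order array): [43, 28, 46, 21, 29, None, None, None, 22]
BFS from the root, enqueuing left then right child of each popped node:
  queue [43] -> pop 43, enqueue [28, 46], visited so far: [43]
  queue [28, 46] -> pop 28, enqueue [21, 29], visited so far: [43, 28]
  queue [46, 21, 29] -> pop 46, enqueue [none], visited so far: [43, 28, 46]
  queue [21, 29] -> pop 21, enqueue [22], visited so far: [43, 28, 46, 21]
  queue [29, 22] -> pop 29, enqueue [none], visited so far: [43, 28, 46, 21, 29]
  queue [22] -> pop 22, enqueue [none], visited so far: [43, 28, 46, 21, 29, 22]
Result: [43, 28, 46, 21, 29, 22]


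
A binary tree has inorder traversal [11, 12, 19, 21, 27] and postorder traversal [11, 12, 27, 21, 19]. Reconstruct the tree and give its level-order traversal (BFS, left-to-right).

Inorder:   [11, 12, 19, 21, 27]
Postorder: [11, 12, 27, 21, 19]
Algorithm: postorder visits root last, so walk postorder right-to-left;
each value is the root of the current inorder slice — split it at that
value, recurse on the right subtree first, then the left.
Recursive splits:
  root=19; inorder splits into left=[11, 12], right=[21, 27]
  root=21; inorder splits into left=[], right=[27]
  root=27; inorder splits into left=[], right=[]
  root=12; inorder splits into left=[11], right=[]
  root=11; inorder splits into left=[], right=[]
Reconstructed level-order: [19, 12, 21, 11, 27]


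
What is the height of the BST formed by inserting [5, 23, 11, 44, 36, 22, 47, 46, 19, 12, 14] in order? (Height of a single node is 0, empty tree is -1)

Insertion order: [5, 23, 11, 44, 36, 22, 47, 46, 19, 12, 14]
Tree (level-order array): [5, None, 23, 11, 44, None, 22, 36, 47, 19, None, None, None, 46, None, 12, None, None, None, None, 14]
Compute height bottom-up (empty subtree = -1):
  height(14) = 1 + max(-1, -1) = 0
  height(12) = 1 + max(-1, 0) = 1
  height(19) = 1 + max(1, -1) = 2
  height(22) = 1 + max(2, -1) = 3
  height(11) = 1 + max(-1, 3) = 4
  height(36) = 1 + max(-1, -1) = 0
  height(46) = 1 + max(-1, -1) = 0
  height(47) = 1 + max(0, -1) = 1
  height(44) = 1 + max(0, 1) = 2
  height(23) = 1 + max(4, 2) = 5
  height(5) = 1 + max(-1, 5) = 6
Height = 6


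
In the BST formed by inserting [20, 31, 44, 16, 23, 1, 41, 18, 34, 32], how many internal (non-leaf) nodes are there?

Tree built from: [20, 31, 44, 16, 23, 1, 41, 18, 34, 32]
Tree (level-order array): [20, 16, 31, 1, 18, 23, 44, None, None, None, None, None, None, 41, None, 34, None, 32]
Rule: An internal node has at least one child.
Per-node child counts:
  node 20: 2 child(ren)
  node 16: 2 child(ren)
  node 1: 0 child(ren)
  node 18: 0 child(ren)
  node 31: 2 child(ren)
  node 23: 0 child(ren)
  node 44: 1 child(ren)
  node 41: 1 child(ren)
  node 34: 1 child(ren)
  node 32: 0 child(ren)
Matching nodes: [20, 16, 31, 44, 41, 34]
Count of internal (non-leaf) nodes: 6


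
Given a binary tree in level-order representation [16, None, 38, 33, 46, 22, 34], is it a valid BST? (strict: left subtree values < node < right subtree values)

Level-order array: [16, None, 38, 33, 46, 22, 34]
Validate using subtree bounds (lo, hi): at each node, require lo < value < hi,
then recurse left with hi=value and right with lo=value.
Preorder trace (stopping at first violation):
  at node 16 with bounds (-inf, +inf): OK
  at node 38 with bounds (16, +inf): OK
  at node 33 with bounds (16, 38): OK
  at node 22 with bounds (16, 33): OK
  at node 34 with bounds (33, 38): OK
  at node 46 with bounds (38, +inf): OK
No violation found at any node.
Result: Valid BST


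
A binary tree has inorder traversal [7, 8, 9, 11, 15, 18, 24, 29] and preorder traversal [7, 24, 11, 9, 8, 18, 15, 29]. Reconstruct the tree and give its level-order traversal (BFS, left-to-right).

Inorder:  [7, 8, 9, 11, 15, 18, 24, 29]
Preorder: [7, 24, 11, 9, 8, 18, 15, 29]
Algorithm: preorder visits root first, so consume preorder in order;
for each root, split the current inorder slice at that value into
left-subtree inorder and right-subtree inorder, then recurse.
Recursive splits:
  root=7; inorder splits into left=[], right=[8, 9, 11, 15, 18, 24, 29]
  root=24; inorder splits into left=[8, 9, 11, 15, 18], right=[29]
  root=11; inorder splits into left=[8, 9], right=[15, 18]
  root=9; inorder splits into left=[8], right=[]
  root=8; inorder splits into left=[], right=[]
  root=18; inorder splits into left=[15], right=[]
  root=15; inorder splits into left=[], right=[]
  root=29; inorder splits into left=[], right=[]
Reconstructed level-order: [7, 24, 11, 29, 9, 18, 8, 15]


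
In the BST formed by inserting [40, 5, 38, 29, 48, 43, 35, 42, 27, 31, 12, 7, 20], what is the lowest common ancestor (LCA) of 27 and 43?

Tree insertion order: [40, 5, 38, 29, 48, 43, 35, 42, 27, 31, 12, 7, 20]
Tree (level-order array): [40, 5, 48, None, 38, 43, None, 29, None, 42, None, 27, 35, None, None, 12, None, 31, None, 7, 20]
In a BST, the LCA of p=27, q=43 is the first node v on the
root-to-leaf path with p <= v <= q (go left if both < v, right if both > v).
Walk from root:
  at 40: 27 <= 40 <= 43, this is the LCA
LCA = 40


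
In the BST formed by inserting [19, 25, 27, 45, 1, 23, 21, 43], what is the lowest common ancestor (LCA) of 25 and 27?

Tree insertion order: [19, 25, 27, 45, 1, 23, 21, 43]
Tree (level-order array): [19, 1, 25, None, None, 23, 27, 21, None, None, 45, None, None, 43]
In a BST, the LCA of p=25, q=27 is the first node v on the
root-to-leaf path with p <= v <= q (go left if both < v, right if both > v).
Walk from root:
  at 19: both 25 and 27 > 19, go right
  at 25: 25 <= 25 <= 27, this is the LCA
LCA = 25


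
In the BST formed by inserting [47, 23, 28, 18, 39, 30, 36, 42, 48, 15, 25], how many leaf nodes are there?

Tree built from: [47, 23, 28, 18, 39, 30, 36, 42, 48, 15, 25]
Tree (level-order array): [47, 23, 48, 18, 28, None, None, 15, None, 25, 39, None, None, None, None, 30, 42, None, 36]
Rule: A leaf has 0 children.
Per-node child counts:
  node 47: 2 child(ren)
  node 23: 2 child(ren)
  node 18: 1 child(ren)
  node 15: 0 child(ren)
  node 28: 2 child(ren)
  node 25: 0 child(ren)
  node 39: 2 child(ren)
  node 30: 1 child(ren)
  node 36: 0 child(ren)
  node 42: 0 child(ren)
  node 48: 0 child(ren)
Matching nodes: [15, 25, 36, 42, 48]
Count of leaf nodes: 5


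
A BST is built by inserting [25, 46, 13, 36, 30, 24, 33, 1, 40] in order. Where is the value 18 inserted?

Starting tree (level order): [25, 13, 46, 1, 24, 36, None, None, None, None, None, 30, 40, None, 33]
Insertion path: 25 -> 13 -> 24
Result: insert 18 as left child of 24
Final tree (level order): [25, 13, 46, 1, 24, 36, None, None, None, 18, None, 30, 40, None, None, None, 33]


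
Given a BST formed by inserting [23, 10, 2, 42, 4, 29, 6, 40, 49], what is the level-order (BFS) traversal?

Tree insertion order: [23, 10, 2, 42, 4, 29, 6, 40, 49]
Tree (level-order array): [23, 10, 42, 2, None, 29, 49, None, 4, None, 40, None, None, None, 6]
BFS from the root, enqueuing left then right child of each popped node:
  queue [23] -> pop 23, enqueue [10, 42], visited so far: [23]
  queue [10, 42] -> pop 10, enqueue [2], visited so far: [23, 10]
  queue [42, 2] -> pop 42, enqueue [29, 49], visited so far: [23, 10, 42]
  queue [2, 29, 49] -> pop 2, enqueue [4], visited so far: [23, 10, 42, 2]
  queue [29, 49, 4] -> pop 29, enqueue [40], visited so far: [23, 10, 42, 2, 29]
  queue [49, 4, 40] -> pop 49, enqueue [none], visited so far: [23, 10, 42, 2, 29, 49]
  queue [4, 40] -> pop 4, enqueue [6], visited so far: [23, 10, 42, 2, 29, 49, 4]
  queue [40, 6] -> pop 40, enqueue [none], visited so far: [23, 10, 42, 2, 29, 49, 4, 40]
  queue [6] -> pop 6, enqueue [none], visited so far: [23, 10, 42, 2, 29, 49, 4, 40, 6]
Result: [23, 10, 42, 2, 29, 49, 4, 40, 6]


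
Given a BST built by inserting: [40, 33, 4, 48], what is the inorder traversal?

Tree insertion order: [40, 33, 4, 48]
Tree (level-order array): [40, 33, 48, 4]
Inorder traversal: [4, 33, 40, 48]


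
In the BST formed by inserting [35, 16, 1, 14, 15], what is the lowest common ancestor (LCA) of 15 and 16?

Tree insertion order: [35, 16, 1, 14, 15]
Tree (level-order array): [35, 16, None, 1, None, None, 14, None, 15]
In a BST, the LCA of p=15, q=16 is the first node v on the
root-to-leaf path with p <= v <= q (go left if both < v, right if both > v).
Walk from root:
  at 35: both 15 and 16 < 35, go left
  at 16: 15 <= 16 <= 16, this is the LCA
LCA = 16


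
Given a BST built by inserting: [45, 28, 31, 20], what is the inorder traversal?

Tree insertion order: [45, 28, 31, 20]
Tree (level-order array): [45, 28, None, 20, 31]
Inorder traversal: [20, 28, 31, 45]


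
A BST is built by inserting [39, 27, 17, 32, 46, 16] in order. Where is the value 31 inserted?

Starting tree (level order): [39, 27, 46, 17, 32, None, None, 16]
Insertion path: 39 -> 27 -> 32
Result: insert 31 as left child of 32
Final tree (level order): [39, 27, 46, 17, 32, None, None, 16, None, 31]


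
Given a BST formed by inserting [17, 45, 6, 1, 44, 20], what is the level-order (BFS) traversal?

Tree insertion order: [17, 45, 6, 1, 44, 20]
Tree (level-order array): [17, 6, 45, 1, None, 44, None, None, None, 20]
BFS from the root, enqueuing left then right child of each popped node:
  queue [17] -> pop 17, enqueue [6, 45], visited so far: [17]
  queue [6, 45] -> pop 6, enqueue [1], visited so far: [17, 6]
  queue [45, 1] -> pop 45, enqueue [44], visited so far: [17, 6, 45]
  queue [1, 44] -> pop 1, enqueue [none], visited so far: [17, 6, 45, 1]
  queue [44] -> pop 44, enqueue [20], visited so far: [17, 6, 45, 1, 44]
  queue [20] -> pop 20, enqueue [none], visited so far: [17, 6, 45, 1, 44, 20]
Result: [17, 6, 45, 1, 44, 20]


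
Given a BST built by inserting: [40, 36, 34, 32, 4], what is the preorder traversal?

Tree insertion order: [40, 36, 34, 32, 4]
Tree (level-order array): [40, 36, None, 34, None, 32, None, 4]
Preorder traversal: [40, 36, 34, 32, 4]


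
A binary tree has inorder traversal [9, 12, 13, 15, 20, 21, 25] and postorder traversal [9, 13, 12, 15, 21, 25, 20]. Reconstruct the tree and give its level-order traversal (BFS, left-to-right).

Inorder:   [9, 12, 13, 15, 20, 21, 25]
Postorder: [9, 13, 12, 15, 21, 25, 20]
Algorithm: postorder visits root last, so walk postorder right-to-left;
each value is the root of the current inorder slice — split it at that
value, recurse on the right subtree first, then the left.
Recursive splits:
  root=20; inorder splits into left=[9, 12, 13, 15], right=[21, 25]
  root=25; inorder splits into left=[21], right=[]
  root=21; inorder splits into left=[], right=[]
  root=15; inorder splits into left=[9, 12, 13], right=[]
  root=12; inorder splits into left=[9], right=[13]
  root=13; inorder splits into left=[], right=[]
  root=9; inorder splits into left=[], right=[]
Reconstructed level-order: [20, 15, 25, 12, 21, 9, 13]


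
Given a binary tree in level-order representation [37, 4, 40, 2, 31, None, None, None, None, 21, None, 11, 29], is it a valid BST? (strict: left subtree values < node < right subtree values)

Level-order array: [37, 4, 40, 2, 31, None, None, None, None, 21, None, 11, 29]
Validate using subtree bounds (lo, hi): at each node, require lo < value < hi,
then recurse left with hi=value and right with lo=value.
Preorder trace (stopping at first violation):
  at node 37 with bounds (-inf, +inf): OK
  at node 4 with bounds (-inf, 37): OK
  at node 2 with bounds (-inf, 4): OK
  at node 31 with bounds (4, 37): OK
  at node 21 with bounds (4, 31): OK
  at node 11 with bounds (4, 21): OK
  at node 29 with bounds (21, 31): OK
  at node 40 with bounds (37, +inf): OK
No violation found at any node.
Result: Valid BST


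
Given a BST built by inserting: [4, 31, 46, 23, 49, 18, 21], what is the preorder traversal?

Tree insertion order: [4, 31, 46, 23, 49, 18, 21]
Tree (level-order array): [4, None, 31, 23, 46, 18, None, None, 49, None, 21]
Preorder traversal: [4, 31, 23, 18, 21, 46, 49]


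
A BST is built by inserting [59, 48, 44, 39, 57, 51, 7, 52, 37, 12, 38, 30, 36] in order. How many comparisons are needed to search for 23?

Search path for 23: 59 -> 48 -> 44 -> 39 -> 7 -> 37 -> 12 -> 30
Found: False
Comparisons: 8


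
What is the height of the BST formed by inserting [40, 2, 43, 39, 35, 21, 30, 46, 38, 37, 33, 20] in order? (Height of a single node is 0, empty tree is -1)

Insertion order: [40, 2, 43, 39, 35, 21, 30, 46, 38, 37, 33, 20]
Tree (level-order array): [40, 2, 43, None, 39, None, 46, 35, None, None, None, 21, 38, 20, 30, 37, None, None, None, None, 33]
Compute height bottom-up (empty subtree = -1):
  height(20) = 1 + max(-1, -1) = 0
  height(33) = 1 + max(-1, -1) = 0
  height(30) = 1 + max(-1, 0) = 1
  height(21) = 1 + max(0, 1) = 2
  height(37) = 1 + max(-1, -1) = 0
  height(38) = 1 + max(0, -1) = 1
  height(35) = 1 + max(2, 1) = 3
  height(39) = 1 + max(3, -1) = 4
  height(2) = 1 + max(-1, 4) = 5
  height(46) = 1 + max(-1, -1) = 0
  height(43) = 1 + max(-1, 0) = 1
  height(40) = 1 + max(5, 1) = 6
Height = 6


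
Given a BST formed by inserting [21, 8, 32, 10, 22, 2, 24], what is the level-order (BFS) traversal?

Tree insertion order: [21, 8, 32, 10, 22, 2, 24]
Tree (level-order array): [21, 8, 32, 2, 10, 22, None, None, None, None, None, None, 24]
BFS from the root, enqueuing left then right child of each popped node:
  queue [21] -> pop 21, enqueue [8, 32], visited so far: [21]
  queue [8, 32] -> pop 8, enqueue [2, 10], visited so far: [21, 8]
  queue [32, 2, 10] -> pop 32, enqueue [22], visited so far: [21, 8, 32]
  queue [2, 10, 22] -> pop 2, enqueue [none], visited so far: [21, 8, 32, 2]
  queue [10, 22] -> pop 10, enqueue [none], visited so far: [21, 8, 32, 2, 10]
  queue [22] -> pop 22, enqueue [24], visited so far: [21, 8, 32, 2, 10, 22]
  queue [24] -> pop 24, enqueue [none], visited so far: [21, 8, 32, 2, 10, 22, 24]
Result: [21, 8, 32, 2, 10, 22, 24]


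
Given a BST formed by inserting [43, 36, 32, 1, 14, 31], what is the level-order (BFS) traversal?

Tree insertion order: [43, 36, 32, 1, 14, 31]
Tree (level-order array): [43, 36, None, 32, None, 1, None, None, 14, None, 31]
BFS from the root, enqueuing left then right child of each popped node:
  queue [43] -> pop 43, enqueue [36], visited so far: [43]
  queue [36] -> pop 36, enqueue [32], visited so far: [43, 36]
  queue [32] -> pop 32, enqueue [1], visited so far: [43, 36, 32]
  queue [1] -> pop 1, enqueue [14], visited so far: [43, 36, 32, 1]
  queue [14] -> pop 14, enqueue [31], visited so far: [43, 36, 32, 1, 14]
  queue [31] -> pop 31, enqueue [none], visited so far: [43, 36, 32, 1, 14, 31]
Result: [43, 36, 32, 1, 14, 31]


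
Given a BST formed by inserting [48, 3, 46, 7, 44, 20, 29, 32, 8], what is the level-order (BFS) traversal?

Tree insertion order: [48, 3, 46, 7, 44, 20, 29, 32, 8]
Tree (level-order array): [48, 3, None, None, 46, 7, None, None, 44, 20, None, 8, 29, None, None, None, 32]
BFS from the root, enqueuing left then right child of each popped node:
  queue [48] -> pop 48, enqueue [3], visited so far: [48]
  queue [3] -> pop 3, enqueue [46], visited so far: [48, 3]
  queue [46] -> pop 46, enqueue [7], visited so far: [48, 3, 46]
  queue [7] -> pop 7, enqueue [44], visited so far: [48, 3, 46, 7]
  queue [44] -> pop 44, enqueue [20], visited so far: [48, 3, 46, 7, 44]
  queue [20] -> pop 20, enqueue [8, 29], visited so far: [48, 3, 46, 7, 44, 20]
  queue [8, 29] -> pop 8, enqueue [none], visited so far: [48, 3, 46, 7, 44, 20, 8]
  queue [29] -> pop 29, enqueue [32], visited so far: [48, 3, 46, 7, 44, 20, 8, 29]
  queue [32] -> pop 32, enqueue [none], visited so far: [48, 3, 46, 7, 44, 20, 8, 29, 32]
Result: [48, 3, 46, 7, 44, 20, 8, 29, 32]


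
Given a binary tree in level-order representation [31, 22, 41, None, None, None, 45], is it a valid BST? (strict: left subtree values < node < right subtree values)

Level-order array: [31, 22, 41, None, None, None, 45]
Validate using subtree bounds (lo, hi): at each node, require lo < value < hi,
then recurse left with hi=value and right with lo=value.
Preorder trace (stopping at first violation):
  at node 31 with bounds (-inf, +inf): OK
  at node 22 with bounds (-inf, 31): OK
  at node 41 with bounds (31, +inf): OK
  at node 45 with bounds (41, +inf): OK
No violation found at any node.
Result: Valid BST


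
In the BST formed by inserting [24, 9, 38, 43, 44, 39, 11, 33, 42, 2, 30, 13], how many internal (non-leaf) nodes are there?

Tree built from: [24, 9, 38, 43, 44, 39, 11, 33, 42, 2, 30, 13]
Tree (level-order array): [24, 9, 38, 2, 11, 33, 43, None, None, None, 13, 30, None, 39, 44, None, None, None, None, None, 42]
Rule: An internal node has at least one child.
Per-node child counts:
  node 24: 2 child(ren)
  node 9: 2 child(ren)
  node 2: 0 child(ren)
  node 11: 1 child(ren)
  node 13: 0 child(ren)
  node 38: 2 child(ren)
  node 33: 1 child(ren)
  node 30: 0 child(ren)
  node 43: 2 child(ren)
  node 39: 1 child(ren)
  node 42: 0 child(ren)
  node 44: 0 child(ren)
Matching nodes: [24, 9, 11, 38, 33, 43, 39]
Count of internal (non-leaf) nodes: 7


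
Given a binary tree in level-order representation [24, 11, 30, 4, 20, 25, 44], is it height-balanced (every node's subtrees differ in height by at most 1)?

Tree (level-order array): [24, 11, 30, 4, 20, 25, 44]
Definition: a tree is height-balanced if, at every node, |h(left) - h(right)| <= 1 (empty subtree has height -1).
Bottom-up per-node check:
  node 4: h_left=-1, h_right=-1, diff=0 [OK], height=0
  node 20: h_left=-1, h_right=-1, diff=0 [OK], height=0
  node 11: h_left=0, h_right=0, diff=0 [OK], height=1
  node 25: h_left=-1, h_right=-1, diff=0 [OK], height=0
  node 44: h_left=-1, h_right=-1, diff=0 [OK], height=0
  node 30: h_left=0, h_right=0, diff=0 [OK], height=1
  node 24: h_left=1, h_right=1, diff=0 [OK], height=2
All nodes satisfy the balance condition.
Result: Balanced


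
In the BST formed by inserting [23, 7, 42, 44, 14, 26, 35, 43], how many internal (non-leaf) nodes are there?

Tree built from: [23, 7, 42, 44, 14, 26, 35, 43]
Tree (level-order array): [23, 7, 42, None, 14, 26, 44, None, None, None, 35, 43]
Rule: An internal node has at least one child.
Per-node child counts:
  node 23: 2 child(ren)
  node 7: 1 child(ren)
  node 14: 0 child(ren)
  node 42: 2 child(ren)
  node 26: 1 child(ren)
  node 35: 0 child(ren)
  node 44: 1 child(ren)
  node 43: 0 child(ren)
Matching nodes: [23, 7, 42, 26, 44]
Count of internal (non-leaf) nodes: 5


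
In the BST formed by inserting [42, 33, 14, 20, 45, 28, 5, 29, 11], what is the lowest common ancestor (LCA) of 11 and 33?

Tree insertion order: [42, 33, 14, 20, 45, 28, 5, 29, 11]
Tree (level-order array): [42, 33, 45, 14, None, None, None, 5, 20, None, 11, None, 28, None, None, None, 29]
In a BST, the LCA of p=11, q=33 is the first node v on the
root-to-leaf path with p <= v <= q (go left if both < v, right if both > v).
Walk from root:
  at 42: both 11 and 33 < 42, go left
  at 33: 11 <= 33 <= 33, this is the LCA
LCA = 33


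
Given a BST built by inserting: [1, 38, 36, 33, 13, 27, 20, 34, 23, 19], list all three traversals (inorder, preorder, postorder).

Tree insertion order: [1, 38, 36, 33, 13, 27, 20, 34, 23, 19]
Tree (level-order array): [1, None, 38, 36, None, 33, None, 13, 34, None, 27, None, None, 20, None, 19, 23]
Inorder (L, root, R): [1, 13, 19, 20, 23, 27, 33, 34, 36, 38]
Preorder (root, L, R): [1, 38, 36, 33, 13, 27, 20, 19, 23, 34]
Postorder (L, R, root): [19, 23, 20, 27, 13, 34, 33, 36, 38, 1]


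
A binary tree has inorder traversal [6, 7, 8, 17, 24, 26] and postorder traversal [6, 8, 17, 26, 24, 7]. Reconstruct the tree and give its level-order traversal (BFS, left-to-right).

Inorder:   [6, 7, 8, 17, 24, 26]
Postorder: [6, 8, 17, 26, 24, 7]
Algorithm: postorder visits root last, so walk postorder right-to-left;
each value is the root of the current inorder slice — split it at that
value, recurse on the right subtree first, then the left.
Recursive splits:
  root=7; inorder splits into left=[6], right=[8, 17, 24, 26]
  root=24; inorder splits into left=[8, 17], right=[26]
  root=26; inorder splits into left=[], right=[]
  root=17; inorder splits into left=[8], right=[]
  root=8; inorder splits into left=[], right=[]
  root=6; inorder splits into left=[], right=[]
Reconstructed level-order: [7, 6, 24, 17, 26, 8]


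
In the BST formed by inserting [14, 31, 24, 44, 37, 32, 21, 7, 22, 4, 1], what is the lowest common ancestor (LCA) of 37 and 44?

Tree insertion order: [14, 31, 24, 44, 37, 32, 21, 7, 22, 4, 1]
Tree (level-order array): [14, 7, 31, 4, None, 24, 44, 1, None, 21, None, 37, None, None, None, None, 22, 32]
In a BST, the LCA of p=37, q=44 is the first node v on the
root-to-leaf path with p <= v <= q (go left if both < v, right if both > v).
Walk from root:
  at 14: both 37 and 44 > 14, go right
  at 31: both 37 and 44 > 31, go right
  at 44: 37 <= 44 <= 44, this is the LCA
LCA = 44


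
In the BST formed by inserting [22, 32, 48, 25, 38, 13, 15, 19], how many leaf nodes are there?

Tree built from: [22, 32, 48, 25, 38, 13, 15, 19]
Tree (level-order array): [22, 13, 32, None, 15, 25, 48, None, 19, None, None, 38]
Rule: A leaf has 0 children.
Per-node child counts:
  node 22: 2 child(ren)
  node 13: 1 child(ren)
  node 15: 1 child(ren)
  node 19: 0 child(ren)
  node 32: 2 child(ren)
  node 25: 0 child(ren)
  node 48: 1 child(ren)
  node 38: 0 child(ren)
Matching nodes: [19, 25, 38]
Count of leaf nodes: 3


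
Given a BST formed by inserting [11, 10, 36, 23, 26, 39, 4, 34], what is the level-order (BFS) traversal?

Tree insertion order: [11, 10, 36, 23, 26, 39, 4, 34]
Tree (level-order array): [11, 10, 36, 4, None, 23, 39, None, None, None, 26, None, None, None, 34]
BFS from the root, enqueuing left then right child of each popped node:
  queue [11] -> pop 11, enqueue [10, 36], visited so far: [11]
  queue [10, 36] -> pop 10, enqueue [4], visited so far: [11, 10]
  queue [36, 4] -> pop 36, enqueue [23, 39], visited so far: [11, 10, 36]
  queue [4, 23, 39] -> pop 4, enqueue [none], visited so far: [11, 10, 36, 4]
  queue [23, 39] -> pop 23, enqueue [26], visited so far: [11, 10, 36, 4, 23]
  queue [39, 26] -> pop 39, enqueue [none], visited so far: [11, 10, 36, 4, 23, 39]
  queue [26] -> pop 26, enqueue [34], visited so far: [11, 10, 36, 4, 23, 39, 26]
  queue [34] -> pop 34, enqueue [none], visited so far: [11, 10, 36, 4, 23, 39, 26, 34]
Result: [11, 10, 36, 4, 23, 39, 26, 34]


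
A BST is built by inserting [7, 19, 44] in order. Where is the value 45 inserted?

Starting tree (level order): [7, None, 19, None, 44]
Insertion path: 7 -> 19 -> 44
Result: insert 45 as right child of 44
Final tree (level order): [7, None, 19, None, 44, None, 45]


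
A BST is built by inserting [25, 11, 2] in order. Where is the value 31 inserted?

Starting tree (level order): [25, 11, None, 2]
Insertion path: 25
Result: insert 31 as right child of 25
Final tree (level order): [25, 11, 31, 2]


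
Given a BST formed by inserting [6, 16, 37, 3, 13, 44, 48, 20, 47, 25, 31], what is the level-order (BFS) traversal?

Tree insertion order: [6, 16, 37, 3, 13, 44, 48, 20, 47, 25, 31]
Tree (level-order array): [6, 3, 16, None, None, 13, 37, None, None, 20, 44, None, 25, None, 48, None, 31, 47]
BFS from the root, enqueuing left then right child of each popped node:
  queue [6] -> pop 6, enqueue [3, 16], visited so far: [6]
  queue [3, 16] -> pop 3, enqueue [none], visited so far: [6, 3]
  queue [16] -> pop 16, enqueue [13, 37], visited so far: [6, 3, 16]
  queue [13, 37] -> pop 13, enqueue [none], visited so far: [6, 3, 16, 13]
  queue [37] -> pop 37, enqueue [20, 44], visited so far: [6, 3, 16, 13, 37]
  queue [20, 44] -> pop 20, enqueue [25], visited so far: [6, 3, 16, 13, 37, 20]
  queue [44, 25] -> pop 44, enqueue [48], visited so far: [6, 3, 16, 13, 37, 20, 44]
  queue [25, 48] -> pop 25, enqueue [31], visited so far: [6, 3, 16, 13, 37, 20, 44, 25]
  queue [48, 31] -> pop 48, enqueue [47], visited so far: [6, 3, 16, 13, 37, 20, 44, 25, 48]
  queue [31, 47] -> pop 31, enqueue [none], visited so far: [6, 3, 16, 13, 37, 20, 44, 25, 48, 31]
  queue [47] -> pop 47, enqueue [none], visited so far: [6, 3, 16, 13, 37, 20, 44, 25, 48, 31, 47]
Result: [6, 3, 16, 13, 37, 20, 44, 25, 48, 31, 47]


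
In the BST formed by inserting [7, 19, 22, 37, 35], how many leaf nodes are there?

Tree built from: [7, 19, 22, 37, 35]
Tree (level-order array): [7, None, 19, None, 22, None, 37, 35]
Rule: A leaf has 0 children.
Per-node child counts:
  node 7: 1 child(ren)
  node 19: 1 child(ren)
  node 22: 1 child(ren)
  node 37: 1 child(ren)
  node 35: 0 child(ren)
Matching nodes: [35]
Count of leaf nodes: 1


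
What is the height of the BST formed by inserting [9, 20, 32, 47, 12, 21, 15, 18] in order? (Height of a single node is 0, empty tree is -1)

Insertion order: [9, 20, 32, 47, 12, 21, 15, 18]
Tree (level-order array): [9, None, 20, 12, 32, None, 15, 21, 47, None, 18]
Compute height bottom-up (empty subtree = -1):
  height(18) = 1 + max(-1, -1) = 0
  height(15) = 1 + max(-1, 0) = 1
  height(12) = 1 + max(-1, 1) = 2
  height(21) = 1 + max(-1, -1) = 0
  height(47) = 1 + max(-1, -1) = 0
  height(32) = 1 + max(0, 0) = 1
  height(20) = 1 + max(2, 1) = 3
  height(9) = 1 + max(-1, 3) = 4
Height = 4


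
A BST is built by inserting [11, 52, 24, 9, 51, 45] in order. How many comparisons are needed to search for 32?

Search path for 32: 11 -> 52 -> 24 -> 51 -> 45
Found: False
Comparisons: 5


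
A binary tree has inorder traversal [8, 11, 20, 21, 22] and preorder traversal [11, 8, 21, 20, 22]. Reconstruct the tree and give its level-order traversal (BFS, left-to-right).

Inorder:  [8, 11, 20, 21, 22]
Preorder: [11, 8, 21, 20, 22]
Algorithm: preorder visits root first, so consume preorder in order;
for each root, split the current inorder slice at that value into
left-subtree inorder and right-subtree inorder, then recurse.
Recursive splits:
  root=11; inorder splits into left=[8], right=[20, 21, 22]
  root=8; inorder splits into left=[], right=[]
  root=21; inorder splits into left=[20], right=[22]
  root=20; inorder splits into left=[], right=[]
  root=22; inorder splits into left=[], right=[]
Reconstructed level-order: [11, 8, 21, 20, 22]


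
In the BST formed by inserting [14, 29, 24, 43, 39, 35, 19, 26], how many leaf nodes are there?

Tree built from: [14, 29, 24, 43, 39, 35, 19, 26]
Tree (level-order array): [14, None, 29, 24, 43, 19, 26, 39, None, None, None, None, None, 35]
Rule: A leaf has 0 children.
Per-node child counts:
  node 14: 1 child(ren)
  node 29: 2 child(ren)
  node 24: 2 child(ren)
  node 19: 0 child(ren)
  node 26: 0 child(ren)
  node 43: 1 child(ren)
  node 39: 1 child(ren)
  node 35: 0 child(ren)
Matching nodes: [19, 26, 35]
Count of leaf nodes: 3


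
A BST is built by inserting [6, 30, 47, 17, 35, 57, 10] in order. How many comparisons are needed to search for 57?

Search path for 57: 6 -> 30 -> 47 -> 57
Found: True
Comparisons: 4


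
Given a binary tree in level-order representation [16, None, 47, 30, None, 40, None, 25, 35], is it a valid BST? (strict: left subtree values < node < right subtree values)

Level-order array: [16, None, 47, 30, None, 40, None, 25, 35]
Validate using subtree bounds (lo, hi): at each node, require lo < value < hi,
then recurse left with hi=value and right with lo=value.
Preorder trace (stopping at first violation):
  at node 16 with bounds (-inf, +inf): OK
  at node 47 with bounds (16, +inf): OK
  at node 30 with bounds (16, 47): OK
  at node 40 with bounds (16, 30): VIOLATION
Node 40 violates its bound: not (16 < 40 < 30).
Result: Not a valid BST


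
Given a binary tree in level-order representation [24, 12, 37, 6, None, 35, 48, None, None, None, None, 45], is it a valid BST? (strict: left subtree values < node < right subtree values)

Level-order array: [24, 12, 37, 6, None, 35, 48, None, None, None, None, 45]
Validate using subtree bounds (lo, hi): at each node, require lo < value < hi,
then recurse left with hi=value and right with lo=value.
Preorder trace (stopping at first violation):
  at node 24 with bounds (-inf, +inf): OK
  at node 12 with bounds (-inf, 24): OK
  at node 6 with bounds (-inf, 12): OK
  at node 37 with bounds (24, +inf): OK
  at node 35 with bounds (24, 37): OK
  at node 48 with bounds (37, +inf): OK
  at node 45 with bounds (37, 48): OK
No violation found at any node.
Result: Valid BST


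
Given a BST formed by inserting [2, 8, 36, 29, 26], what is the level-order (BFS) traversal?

Tree insertion order: [2, 8, 36, 29, 26]
Tree (level-order array): [2, None, 8, None, 36, 29, None, 26]
BFS from the root, enqueuing left then right child of each popped node:
  queue [2] -> pop 2, enqueue [8], visited so far: [2]
  queue [8] -> pop 8, enqueue [36], visited so far: [2, 8]
  queue [36] -> pop 36, enqueue [29], visited so far: [2, 8, 36]
  queue [29] -> pop 29, enqueue [26], visited so far: [2, 8, 36, 29]
  queue [26] -> pop 26, enqueue [none], visited so far: [2, 8, 36, 29, 26]
Result: [2, 8, 36, 29, 26]


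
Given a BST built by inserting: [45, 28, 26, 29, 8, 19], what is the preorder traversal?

Tree insertion order: [45, 28, 26, 29, 8, 19]
Tree (level-order array): [45, 28, None, 26, 29, 8, None, None, None, None, 19]
Preorder traversal: [45, 28, 26, 8, 19, 29]


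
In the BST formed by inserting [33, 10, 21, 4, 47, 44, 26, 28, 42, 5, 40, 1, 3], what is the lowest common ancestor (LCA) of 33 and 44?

Tree insertion order: [33, 10, 21, 4, 47, 44, 26, 28, 42, 5, 40, 1, 3]
Tree (level-order array): [33, 10, 47, 4, 21, 44, None, 1, 5, None, 26, 42, None, None, 3, None, None, None, 28, 40]
In a BST, the LCA of p=33, q=44 is the first node v on the
root-to-leaf path with p <= v <= q (go left if both < v, right if both > v).
Walk from root:
  at 33: 33 <= 33 <= 44, this is the LCA
LCA = 33


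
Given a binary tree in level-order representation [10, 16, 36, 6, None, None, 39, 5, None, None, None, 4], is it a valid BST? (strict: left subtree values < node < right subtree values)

Level-order array: [10, 16, 36, 6, None, None, 39, 5, None, None, None, 4]
Validate using subtree bounds (lo, hi): at each node, require lo < value < hi,
then recurse left with hi=value and right with lo=value.
Preorder trace (stopping at first violation):
  at node 10 with bounds (-inf, +inf): OK
  at node 16 with bounds (-inf, 10): VIOLATION
Node 16 violates its bound: not (-inf < 16 < 10).
Result: Not a valid BST


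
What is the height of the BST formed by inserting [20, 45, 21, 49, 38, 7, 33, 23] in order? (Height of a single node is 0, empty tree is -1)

Insertion order: [20, 45, 21, 49, 38, 7, 33, 23]
Tree (level-order array): [20, 7, 45, None, None, 21, 49, None, 38, None, None, 33, None, 23]
Compute height bottom-up (empty subtree = -1):
  height(7) = 1 + max(-1, -1) = 0
  height(23) = 1 + max(-1, -1) = 0
  height(33) = 1 + max(0, -1) = 1
  height(38) = 1 + max(1, -1) = 2
  height(21) = 1 + max(-1, 2) = 3
  height(49) = 1 + max(-1, -1) = 0
  height(45) = 1 + max(3, 0) = 4
  height(20) = 1 + max(0, 4) = 5
Height = 5


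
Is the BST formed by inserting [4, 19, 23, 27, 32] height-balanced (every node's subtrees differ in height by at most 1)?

Tree (level-order array): [4, None, 19, None, 23, None, 27, None, 32]
Definition: a tree is height-balanced if, at every node, |h(left) - h(right)| <= 1 (empty subtree has height -1).
Bottom-up per-node check:
  node 32: h_left=-1, h_right=-1, diff=0 [OK], height=0
  node 27: h_left=-1, h_right=0, diff=1 [OK], height=1
  node 23: h_left=-1, h_right=1, diff=2 [FAIL (|-1-1|=2 > 1)], height=2
  node 19: h_left=-1, h_right=2, diff=3 [FAIL (|-1-2|=3 > 1)], height=3
  node 4: h_left=-1, h_right=3, diff=4 [FAIL (|-1-3|=4 > 1)], height=4
Node 23 violates the condition: |-1 - 1| = 2 > 1.
Result: Not balanced


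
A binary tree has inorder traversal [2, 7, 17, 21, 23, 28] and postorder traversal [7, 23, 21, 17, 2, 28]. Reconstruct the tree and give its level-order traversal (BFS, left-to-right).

Inorder:   [2, 7, 17, 21, 23, 28]
Postorder: [7, 23, 21, 17, 2, 28]
Algorithm: postorder visits root last, so walk postorder right-to-left;
each value is the root of the current inorder slice — split it at that
value, recurse on the right subtree first, then the left.
Recursive splits:
  root=28; inorder splits into left=[2, 7, 17, 21, 23], right=[]
  root=2; inorder splits into left=[], right=[7, 17, 21, 23]
  root=17; inorder splits into left=[7], right=[21, 23]
  root=21; inorder splits into left=[], right=[23]
  root=23; inorder splits into left=[], right=[]
  root=7; inorder splits into left=[], right=[]
Reconstructed level-order: [28, 2, 17, 7, 21, 23]
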